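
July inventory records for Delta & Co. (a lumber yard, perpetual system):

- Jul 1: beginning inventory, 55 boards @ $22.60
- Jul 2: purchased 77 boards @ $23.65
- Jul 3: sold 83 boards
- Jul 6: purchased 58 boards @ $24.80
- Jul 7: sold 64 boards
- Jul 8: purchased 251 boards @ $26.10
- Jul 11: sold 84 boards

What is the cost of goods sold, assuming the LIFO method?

Jul 3, 83 sold [LIFO — newest first]: 77 @ $23.65 + 6 @ $22.60 = $1,956.65
Jul 7, 64 sold [LIFO — newest first]: 58 @ $24.80 + 6 @ $22.60 = $1,574.00
Jul 11, 84 sold [LIFO — newest first]: 84 @ $26.10 = $2,192.40
Total COGS = $1,956.65 + $1,574.00 + $2,192.40 = $5,723.05
Ending inventory: 43 @ $22.60 + 167 @ $26.10 = $5,330.50

COGS = $5,723.05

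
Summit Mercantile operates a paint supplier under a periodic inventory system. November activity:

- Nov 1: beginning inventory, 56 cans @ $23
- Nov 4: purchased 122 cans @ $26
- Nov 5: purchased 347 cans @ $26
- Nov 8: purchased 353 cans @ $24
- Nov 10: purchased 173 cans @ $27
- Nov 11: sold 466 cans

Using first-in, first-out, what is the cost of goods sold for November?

Nov 11, 466 sold [FIFO — oldest first]: 56 @ $23 + 122 @ $26 + 288 @ $26 = $11,948
Ending inventory: 59 @ $26 + 353 @ $24 + 173 @ $27 = $14,677

COGS = $11,948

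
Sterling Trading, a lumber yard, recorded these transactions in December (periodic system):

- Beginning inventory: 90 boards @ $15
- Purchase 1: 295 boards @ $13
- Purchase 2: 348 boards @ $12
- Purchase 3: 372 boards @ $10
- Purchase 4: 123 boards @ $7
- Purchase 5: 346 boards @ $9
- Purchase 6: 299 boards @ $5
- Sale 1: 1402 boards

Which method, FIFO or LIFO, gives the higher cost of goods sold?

FIFO

FIFO COGS: 90 @ $15 + 295 @ $13 + 348 @ $12 + 372 @ $10 + 123 @ $7 + 174 @ $9 = $15,508
LIFO COGS: 299 @ $5 + 346 @ $9 + 123 @ $7 + 372 @ $10 + 262 @ $12 = $12,334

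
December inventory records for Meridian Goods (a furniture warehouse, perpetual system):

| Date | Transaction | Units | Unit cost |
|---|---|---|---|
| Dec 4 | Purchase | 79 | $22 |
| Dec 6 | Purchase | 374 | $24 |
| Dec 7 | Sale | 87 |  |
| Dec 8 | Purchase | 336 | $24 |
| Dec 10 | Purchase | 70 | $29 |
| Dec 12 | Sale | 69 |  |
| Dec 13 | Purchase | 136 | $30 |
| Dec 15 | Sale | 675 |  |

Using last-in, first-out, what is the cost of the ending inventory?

Dec 7, 87 sold [LIFO — newest first]: 87 @ $24 = $2,088
Dec 12, 69 sold [LIFO — newest first]: 69 @ $29 = $2,001
Dec 15, 675 sold [LIFO — newest first]: 136 @ $30 + 1 @ $29 + 336 @ $24 + 202 @ $24 = $17,021
Total COGS = $2,088 + $2,001 + $17,021 = $21,110
Ending inventory: 79 @ $22 + 85 @ $24 = $3,778

Ending inventory = $3,778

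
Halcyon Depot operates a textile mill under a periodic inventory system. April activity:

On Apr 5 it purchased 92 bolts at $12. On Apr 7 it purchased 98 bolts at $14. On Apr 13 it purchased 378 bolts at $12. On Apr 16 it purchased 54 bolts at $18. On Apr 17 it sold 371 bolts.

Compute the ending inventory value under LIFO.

Apr 17, 371 sold [LIFO — newest first]: 54 @ $18 + 317 @ $12 = $4,776
Ending inventory: 92 @ $12 + 98 @ $14 + 61 @ $12 = $3,208
Check: goods available $7,984 = COGS $4,776 + ending $3,208

Ending inventory = $3,208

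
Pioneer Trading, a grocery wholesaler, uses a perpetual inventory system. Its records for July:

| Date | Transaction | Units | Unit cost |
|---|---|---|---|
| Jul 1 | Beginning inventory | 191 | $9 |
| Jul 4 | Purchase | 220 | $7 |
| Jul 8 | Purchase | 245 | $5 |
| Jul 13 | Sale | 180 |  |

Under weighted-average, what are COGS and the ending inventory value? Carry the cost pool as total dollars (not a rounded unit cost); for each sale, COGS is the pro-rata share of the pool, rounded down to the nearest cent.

COGS = $1,230.36; ending inventory = $3,253.64

After Jul 1: 191 on hand, pool $1,719.00 (≈ $9.0000 each)
After Jul 4: 411 on hand, pool $3,259.00 (≈ $7.9294 each)
After Jul 8: 656 on hand, pool $4,484.00 (≈ $6.8354 each)
Jul 13, sell 180: 180/656 × $4,484.00 → $1,230.36
Ending inventory (cost pool remaining) = $3,253.64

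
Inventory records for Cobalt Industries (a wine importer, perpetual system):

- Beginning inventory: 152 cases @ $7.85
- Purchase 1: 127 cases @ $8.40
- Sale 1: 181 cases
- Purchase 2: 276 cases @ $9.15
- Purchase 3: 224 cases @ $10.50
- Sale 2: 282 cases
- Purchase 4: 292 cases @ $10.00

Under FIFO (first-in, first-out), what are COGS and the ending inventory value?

Sale 1 (181) [FIFO — oldest first]: 152 @ $7.85 + 29 @ $8.40 = $1,436.80
Sale 2 (282) [FIFO — oldest first]: 98 @ $8.40 + 184 @ $9.15 = $2,506.80
Total COGS = $1,436.80 + $2,506.80 = $3,943.60
Ending inventory: 92 @ $9.15 + 224 @ $10.50 + 292 @ $10.00 = $6,113.80
Check: goods available $10,057.40 = COGS $3,943.60 + ending $6,113.80

COGS = $3,943.60; ending inventory = $6,113.80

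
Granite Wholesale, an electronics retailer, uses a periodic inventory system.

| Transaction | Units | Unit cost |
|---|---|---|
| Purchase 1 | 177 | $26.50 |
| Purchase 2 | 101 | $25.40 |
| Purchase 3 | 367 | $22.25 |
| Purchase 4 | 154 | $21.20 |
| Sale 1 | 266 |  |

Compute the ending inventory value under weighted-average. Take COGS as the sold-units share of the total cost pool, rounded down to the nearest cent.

Sale 1, sell 266: 266/799 × $18,686.45 → $6,221.02
Ending inventory (cost pool remaining) = $12,465.43
Check: goods available $18,686.45 = COGS $6,221.02 + ending $12,465.43

Ending inventory = $12,465.43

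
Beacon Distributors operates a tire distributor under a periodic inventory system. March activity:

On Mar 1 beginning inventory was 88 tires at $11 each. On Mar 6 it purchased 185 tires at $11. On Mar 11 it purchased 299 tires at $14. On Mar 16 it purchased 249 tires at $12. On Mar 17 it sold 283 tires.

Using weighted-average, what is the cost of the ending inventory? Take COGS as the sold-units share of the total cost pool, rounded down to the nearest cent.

Mar 17, sell 283: 283/821 × $10,177.00 → $3,508.02
Ending inventory (cost pool remaining) = $6,668.98

Ending inventory = $6,668.98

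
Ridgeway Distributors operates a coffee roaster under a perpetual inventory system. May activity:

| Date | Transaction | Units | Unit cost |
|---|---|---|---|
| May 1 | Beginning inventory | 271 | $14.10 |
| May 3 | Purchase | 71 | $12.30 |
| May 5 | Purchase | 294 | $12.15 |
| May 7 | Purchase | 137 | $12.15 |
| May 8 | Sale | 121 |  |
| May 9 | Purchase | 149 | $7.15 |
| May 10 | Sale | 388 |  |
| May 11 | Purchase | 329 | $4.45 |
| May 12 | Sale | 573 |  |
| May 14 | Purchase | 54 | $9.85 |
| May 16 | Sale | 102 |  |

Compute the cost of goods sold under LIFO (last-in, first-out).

May 8, 121 sold [LIFO — newest first]: 121 @ $12.15 = $1,470.15
May 10, 388 sold [LIFO — newest first]: 149 @ $7.15 + 16 @ $12.15 + 223 @ $12.15 = $3,969.20
May 12, 573 sold [LIFO — newest first]: 329 @ $4.45 + 71 @ $12.15 + 71 @ $12.30 + 102 @ $14.10 = $4,638.20
May 16, 102 sold [LIFO — newest first]: 54 @ $9.85 + 48 @ $14.10 = $1,208.70
Total COGS = $1,470.15 + $3,969.20 + $4,638.20 + $1,208.70 = $11,286.25
Ending inventory: 121 @ $14.10 = $1,706.10
Check: goods available $12,992.35 = COGS $11,286.25 + ending $1,706.10

COGS = $11,286.25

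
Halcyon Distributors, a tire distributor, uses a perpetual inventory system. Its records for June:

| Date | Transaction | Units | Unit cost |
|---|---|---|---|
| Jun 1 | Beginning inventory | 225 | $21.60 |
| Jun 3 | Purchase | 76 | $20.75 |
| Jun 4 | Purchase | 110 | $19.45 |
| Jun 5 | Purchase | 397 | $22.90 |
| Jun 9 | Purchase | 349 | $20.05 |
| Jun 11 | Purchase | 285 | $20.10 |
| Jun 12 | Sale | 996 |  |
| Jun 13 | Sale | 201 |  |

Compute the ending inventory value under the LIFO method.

Ending inventory = $5,275.00

Jun 12, 996 sold [LIFO — newest first]: 285 @ $20.10 + 349 @ $20.05 + 362 @ $22.90 = $21,015.75
Jun 13, 201 sold [LIFO — newest first]: 35 @ $22.90 + 110 @ $19.45 + 56 @ $20.75 = $4,103.00
Total COGS = $21,015.75 + $4,103.00 = $25,118.75
Ending inventory: 225 @ $21.60 + 20 @ $20.75 = $5,275.00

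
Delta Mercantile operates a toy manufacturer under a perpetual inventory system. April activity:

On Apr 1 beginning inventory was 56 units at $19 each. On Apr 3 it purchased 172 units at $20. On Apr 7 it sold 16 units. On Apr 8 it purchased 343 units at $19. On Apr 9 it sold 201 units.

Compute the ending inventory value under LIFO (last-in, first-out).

Apr 7, 16 sold [LIFO — newest first]: 16 @ $20 = $320
Apr 9, 201 sold [LIFO — newest first]: 201 @ $19 = $3,819
Total COGS = $320 + $3,819 = $4,139
Ending inventory: 56 @ $19 + 156 @ $20 + 142 @ $19 = $6,882
Check: goods available $11,021 = COGS $4,139 + ending $6,882

Ending inventory = $6,882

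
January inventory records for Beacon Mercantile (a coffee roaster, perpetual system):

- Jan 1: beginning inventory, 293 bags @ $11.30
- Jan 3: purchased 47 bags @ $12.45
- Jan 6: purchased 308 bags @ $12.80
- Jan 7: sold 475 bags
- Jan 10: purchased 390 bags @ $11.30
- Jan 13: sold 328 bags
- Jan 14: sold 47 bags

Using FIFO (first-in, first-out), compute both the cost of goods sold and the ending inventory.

COGS = $10,121.05; ending inventory = $2,124.40

Jan 7, 475 sold [FIFO — oldest first]: 293 @ $11.30 + 47 @ $12.45 + 135 @ $12.80 = $5,624.05
Jan 13, 328 sold [FIFO — oldest first]: 173 @ $12.80 + 155 @ $11.30 = $3,965.90
Jan 14, 47 sold [FIFO — oldest first]: 47 @ $11.30 = $531.10
Total COGS = $5,624.05 + $3,965.90 + $531.10 = $10,121.05
Ending inventory: 188 @ $11.30 = $2,124.40
Check: goods available $12,245.45 = COGS $10,121.05 + ending $2,124.40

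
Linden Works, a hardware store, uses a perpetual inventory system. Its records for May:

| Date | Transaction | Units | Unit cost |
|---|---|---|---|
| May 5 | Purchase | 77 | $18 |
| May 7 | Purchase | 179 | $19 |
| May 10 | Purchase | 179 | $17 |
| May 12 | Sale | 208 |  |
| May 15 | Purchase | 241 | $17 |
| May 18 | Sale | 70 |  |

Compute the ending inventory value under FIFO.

May 12, 208 sold [FIFO — oldest first]: 77 @ $18 + 131 @ $19 = $3,875
May 18, 70 sold [FIFO — oldest first]: 48 @ $19 + 22 @ $17 = $1,286
Total COGS = $3,875 + $1,286 = $5,161
Ending inventory: 157 @ $17 + 241 @ $17 = $6,766
Check: goods available $11,927 = COGS $5,161 + ending $6,766

Ending inventory = $6,766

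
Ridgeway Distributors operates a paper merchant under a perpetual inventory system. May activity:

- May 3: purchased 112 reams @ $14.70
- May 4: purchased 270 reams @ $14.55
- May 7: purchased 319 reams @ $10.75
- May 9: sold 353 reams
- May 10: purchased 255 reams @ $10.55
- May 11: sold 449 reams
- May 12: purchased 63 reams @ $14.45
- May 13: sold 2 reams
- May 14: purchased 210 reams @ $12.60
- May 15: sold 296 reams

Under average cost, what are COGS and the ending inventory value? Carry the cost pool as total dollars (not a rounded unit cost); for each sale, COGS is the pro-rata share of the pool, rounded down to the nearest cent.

After May 3: 112 on hand, pool $1,646.40 (≈ $14.7000 each)
After May 4: 382 on hand, pool $5,574.90 (≈ $14.5940 each)
After May 7: 701 on hand, pool $9,004.15 (≈ $12.8447 each)
May 9, sell 353: 353/701 × $9,004.15 → $4,534.18
After May 10: 603 on hand, pool $7,160.22 (≈ $11.8743 each)
May 11, sell 449: 449/603 × $7,160.22 → $5,331.57
After May 12: 217 on hand, pool $2,739.00 (≈ $12.6221 each)
May 13, sell 2: 2/217 × $2,739.00 → $25.24
After May 14: 425 on hand, pool $5,359.76 (≈ $12.6112 each)
May 15, sell 296: 296/425 × $5,359.76 → $3,732.91
Total COGS = $4,534.18 + $5,331.57 + $25.24 + $3,732.91 = $13,623.90
Ending inventory (cost pool remaining) = $1,626.85

COGS = $13,623.90; ending inventory = $1,626.85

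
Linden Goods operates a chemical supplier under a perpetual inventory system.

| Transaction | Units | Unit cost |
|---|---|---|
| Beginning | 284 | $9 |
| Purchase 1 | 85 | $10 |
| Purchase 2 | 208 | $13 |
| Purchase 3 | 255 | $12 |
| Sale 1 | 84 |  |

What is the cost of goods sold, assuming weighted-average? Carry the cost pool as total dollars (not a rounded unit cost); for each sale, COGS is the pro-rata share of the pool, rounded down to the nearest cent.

COGS = $925.81

After Beginning: 284 on hand, pool $2,556.00 (≈ $9.0000 each)
After Purchase 1: 369 on hand, pool $3,406.00 (≈ $9.2304 each)
After Purchase 2: 577 on hand, pool $6,110.00 (≈ $10.5893 each)
After Purchase 3: 832 on hand, pool $9,170.00 (≈ $11.0216 each)
Sale 1, sell 84: 84/832 × $9,170.00 → $925.81
Ending inventory (cost pool remaining) = $8,244.19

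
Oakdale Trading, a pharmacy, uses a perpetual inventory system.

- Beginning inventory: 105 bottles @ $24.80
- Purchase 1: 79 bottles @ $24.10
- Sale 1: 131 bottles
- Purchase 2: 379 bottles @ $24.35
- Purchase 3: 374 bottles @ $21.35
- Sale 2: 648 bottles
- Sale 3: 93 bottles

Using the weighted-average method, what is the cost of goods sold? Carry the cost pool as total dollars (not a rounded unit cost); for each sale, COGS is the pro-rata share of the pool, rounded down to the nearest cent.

After Beginning: 105 on hand, pool $2,604.00 (≈ $24.8000 each)
After Purchase 1: 184 on hand, pool $4,507.90 (≈ $24.4995 each)
Sale 1, sell 131: 131/184 × $4,507.90 → $3,209.42
After Purchase 2: 432 on hand, pool $10,527.13 (≈ $24.3684 each)
After Purchase 3: 806 on hand, pool $18,512.03 (≈ $22.9678 each)
Sale 2, sell 648: 648/806 × $18,512.03 → $14,883.12
Sale 3, sell 93: 93/158 × $3,628.91 → $2,136.00
Total COGS = $3,209.42 + $14,883.12 + $2,136.00 = $20,228.54
Ending inventory (cost pool remaining) = $1,492.91

COGS = $20,228.54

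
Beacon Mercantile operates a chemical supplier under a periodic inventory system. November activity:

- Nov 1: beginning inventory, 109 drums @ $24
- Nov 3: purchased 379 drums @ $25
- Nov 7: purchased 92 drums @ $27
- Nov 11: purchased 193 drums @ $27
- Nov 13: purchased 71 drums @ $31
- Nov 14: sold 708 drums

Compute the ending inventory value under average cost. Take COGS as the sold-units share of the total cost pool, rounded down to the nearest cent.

Nov 14, sell 708: 708/844 × $21,987.00 → $18,444.07
Ending inventory (cost pool remaining) = $3,542.93
Check: goods available $21,987.00 = COGS $18,444.07 + ending $3,542.93

Ending inventory = $3,542.93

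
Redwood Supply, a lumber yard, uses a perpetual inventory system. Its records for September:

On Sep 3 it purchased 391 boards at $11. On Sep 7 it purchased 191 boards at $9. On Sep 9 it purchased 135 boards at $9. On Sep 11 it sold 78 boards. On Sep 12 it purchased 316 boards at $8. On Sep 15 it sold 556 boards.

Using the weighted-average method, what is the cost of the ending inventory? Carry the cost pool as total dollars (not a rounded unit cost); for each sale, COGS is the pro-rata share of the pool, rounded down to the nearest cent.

After Sep 3: 391 on hand, pool $4,301.00 (≈ $11.0000 each)
After Sep 7: 582 on hand, pool $6,020.00 (≈ $10.3436 each)
After Sep 9: 717 on hand, pool $7,235.00 (≈ $10.0907 each)
Sep 11, sell 78: 78/717 × $7,235.00 → $787.07
After Sep 12: 955 on hand, pool $8,975.93 (≈ $9.3989 each)
Sep 15, sell 556: 556/955 × $8,975.93 → $5,225.77
Total COGS = $787.07 + $5,225.77 = $6,012.84
Ending inventory (cost pool remaining) = $3,750.16

Ending inventory = $3,750.16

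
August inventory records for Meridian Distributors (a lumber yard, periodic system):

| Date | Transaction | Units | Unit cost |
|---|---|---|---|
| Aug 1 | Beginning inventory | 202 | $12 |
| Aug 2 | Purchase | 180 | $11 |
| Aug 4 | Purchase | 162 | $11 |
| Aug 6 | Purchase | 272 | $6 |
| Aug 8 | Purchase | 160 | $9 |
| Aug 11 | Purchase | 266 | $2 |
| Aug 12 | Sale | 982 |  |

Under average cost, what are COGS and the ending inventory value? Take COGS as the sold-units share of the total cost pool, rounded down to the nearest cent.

COGS = $7,740.56; ending inventory = $2,049.44

Aug 12, sell 982: 982/1242 × $9,790.00 → $7,740.56
Ending inventory (cost pool remaining) = $2,049.44
Check: goods available $9,790.00 = COGS $7,740.56 + ending $2,049.44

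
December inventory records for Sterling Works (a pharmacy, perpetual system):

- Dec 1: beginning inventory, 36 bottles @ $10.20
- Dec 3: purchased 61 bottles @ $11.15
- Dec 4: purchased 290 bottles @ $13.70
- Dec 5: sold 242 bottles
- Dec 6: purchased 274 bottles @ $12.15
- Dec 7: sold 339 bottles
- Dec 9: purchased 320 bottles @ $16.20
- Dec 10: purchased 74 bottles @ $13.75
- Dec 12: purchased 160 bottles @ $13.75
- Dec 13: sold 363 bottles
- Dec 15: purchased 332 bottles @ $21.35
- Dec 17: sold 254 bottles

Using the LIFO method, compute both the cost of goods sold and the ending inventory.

COGS = $18,221.85; ending inventory = $5,617.30

Dec 5, 242 sold [LIFO — newest first]: 242 @ $13.70 = $3,315.40
Dec 7, 339 sold [LIFO — newest first]: 274 @ $12.15 + 48 @ $13.70 + 17 @ $11.15 = $4,176.25
Dec 13, 363 sold [LIFO — newest first]: 160 @ $13.75 + 74 @ $13.75 + 129 @ $16.20 = $5,307.30
Dec 17, 254 sold [LIFO — newest first]: 254 @ $21.35 = $5,422.90
Total COGS = $3,315.40 + $4,176.25 + $5,307.30 + $5,422.90 = $18,221.85
Ending inventory: 36 @ $10.20 + 44 @ $11.15 + 191 @ $16.20 + 78 @ $21.35 = $5,617.30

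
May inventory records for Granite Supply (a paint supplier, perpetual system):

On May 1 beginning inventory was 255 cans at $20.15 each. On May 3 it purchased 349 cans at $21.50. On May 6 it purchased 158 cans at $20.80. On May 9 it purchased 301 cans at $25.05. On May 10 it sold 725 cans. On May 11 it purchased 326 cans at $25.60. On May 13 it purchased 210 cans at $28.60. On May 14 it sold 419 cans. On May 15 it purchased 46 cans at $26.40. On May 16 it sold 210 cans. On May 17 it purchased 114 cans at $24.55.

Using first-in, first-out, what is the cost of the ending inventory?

Ending inventory = $10,915.10

May 10, 725 sold [FIFO — oldest first]: 255 @ $20.15 + 349 @ $21.50 + 121 @ $20.80 = $15,158.55
May 14, 419 sold [FIFO — oldest first]: 37 @ $20.80 + 301 @ $25.05 + 81 @ $25.60 = $10,383.25
May 16, 210 sold [FIFO — oldest first]: 210 @ $25.60 = $5,376.00
Total COGS = $15,158.55 + $10,383.25 + $5,376.00 = $30,917.80
Ending inventory: 35 @ $25.60 + 210 @ $28.60 + 46 @ $26.40 + 114 @ $24.55 = $10,915.10
Check: goods available $41,832.90 = COGS $30,917.80 + ending $10,915.10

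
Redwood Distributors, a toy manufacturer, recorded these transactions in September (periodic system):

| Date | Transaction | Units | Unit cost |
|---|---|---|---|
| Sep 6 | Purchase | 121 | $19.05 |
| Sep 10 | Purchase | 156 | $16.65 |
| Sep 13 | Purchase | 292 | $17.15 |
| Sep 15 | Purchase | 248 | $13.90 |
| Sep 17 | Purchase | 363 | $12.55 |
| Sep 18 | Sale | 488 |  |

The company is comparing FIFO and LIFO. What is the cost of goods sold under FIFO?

FIFO COGS: 121 @ $19.05 + 156 @ $16.65 + 211 @ $17.15 = $8,521.10
LIFO COGS: 363 @ $12.55 + 125 @ $13.90 = $6,293.15

COGS = $8,521.10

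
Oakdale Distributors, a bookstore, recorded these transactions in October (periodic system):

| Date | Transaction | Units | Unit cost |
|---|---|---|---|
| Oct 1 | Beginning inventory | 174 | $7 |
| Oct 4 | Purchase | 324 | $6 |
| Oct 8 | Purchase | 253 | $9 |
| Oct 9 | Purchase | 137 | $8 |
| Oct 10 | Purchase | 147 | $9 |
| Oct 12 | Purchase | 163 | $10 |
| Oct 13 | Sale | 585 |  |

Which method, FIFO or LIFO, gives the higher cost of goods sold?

LIFO

FIFO COGS: 174 @ $7 + 324 @ $6 + 87 @ $9 = $3,945
LIFO COGS: 163 @ $10 + 147 @ $9 + 137 @ $8 + 138 @ $9 = $5,291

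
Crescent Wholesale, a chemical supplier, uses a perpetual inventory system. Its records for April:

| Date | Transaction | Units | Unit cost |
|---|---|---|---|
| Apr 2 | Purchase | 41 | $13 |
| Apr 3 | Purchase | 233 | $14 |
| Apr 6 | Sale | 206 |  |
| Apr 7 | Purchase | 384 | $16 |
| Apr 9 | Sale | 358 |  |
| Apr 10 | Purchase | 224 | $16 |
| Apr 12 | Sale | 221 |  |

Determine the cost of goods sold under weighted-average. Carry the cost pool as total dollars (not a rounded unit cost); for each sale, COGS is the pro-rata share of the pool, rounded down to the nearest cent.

COGS = $11,980.26

After Apr 2: 41 on hand, pool $533.00 (≈ $13.0000 each)
After Apr 3: 274 on hand, pool $3,795.00 (≈ $13.8504 each)
Apr 6, sell 206: 206/274 × $3,795.00 → $2,853.17
After Apr 7: 452 on hand, pool $7,085.83 (≈ $15.6766 each)
Apr 9, sell 358: 358/452 × $7,085.83 → $5,612.22
After Apr 10: 318 on hand, pool $5,057.61 (≈ $15.9044 each)
Apr 12, sell 221: 221/318 × $5,057.61 → $3,514.87
Total COGS = $2,853.17 + $5,612.22 + $3,514.87 = $11,980.26
Ending inventory (cost pool remaining) = $1,542.74
Check: goods available $13,523.00 = COGS $11,980.26 + ending $1,542.74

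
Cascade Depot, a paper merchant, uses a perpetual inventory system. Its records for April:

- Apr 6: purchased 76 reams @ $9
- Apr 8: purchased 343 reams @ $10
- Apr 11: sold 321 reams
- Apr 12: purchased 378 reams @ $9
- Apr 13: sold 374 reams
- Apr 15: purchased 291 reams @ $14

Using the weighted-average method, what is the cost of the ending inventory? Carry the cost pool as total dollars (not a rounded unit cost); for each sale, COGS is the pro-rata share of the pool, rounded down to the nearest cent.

Ending inventory = $5,009.20

After Apr 6: 76 on hand, pool $684.00 (≈ $9.0000 each)
After Apr 8: 419 on hand, pool $4,114.00 (≈ $9.8186 each)
Apr 11, sell 321: 321/419 × $4,114.00 → $3,151.77
After Apr 12: 476 on hand, pool $4,364.23 (≈ $9.1686 each)
Apr 13, sell 374: 374/476 × $4,364.23 → $3,429.03
After Apr 15: 393 on hand, pool $5,009.20 (≈ $12.7461 each)
Total COGS = $3,151.77 + $3,429.03 = $6,580.80
Ending inventory (cost pool remaining) = $5,009.20
Check: goods available $11,590.00 = COGS $6,580.80 + ending $5,009.20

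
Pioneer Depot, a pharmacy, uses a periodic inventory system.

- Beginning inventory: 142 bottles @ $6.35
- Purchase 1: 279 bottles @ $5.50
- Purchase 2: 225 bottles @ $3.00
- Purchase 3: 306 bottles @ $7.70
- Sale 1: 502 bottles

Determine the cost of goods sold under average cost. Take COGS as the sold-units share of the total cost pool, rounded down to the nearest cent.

COGS = $2,883.01

Sale 1, sell 502: 502/952 × $5,467.40 → $2,883.01
Ending inventory (cost pool remaining) = $2,584.39
Check: goods available $5,467.40 = COGS $2,883.01 + ending $2,584.39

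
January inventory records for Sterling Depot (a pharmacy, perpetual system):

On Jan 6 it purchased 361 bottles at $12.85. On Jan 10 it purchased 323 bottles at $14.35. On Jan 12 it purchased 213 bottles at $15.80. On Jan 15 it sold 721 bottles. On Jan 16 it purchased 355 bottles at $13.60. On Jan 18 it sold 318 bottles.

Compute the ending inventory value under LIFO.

Jan 15, 721 sold [LIFO — newest first]: 213 @ $15.80 + 323 @ $14.35 + 185 @ $12.85 = $10,377.70
Jan 18, 318 sold [LIFO — newest first]: 318 @ $13.60 = $4,324.80
Total COGS = $10,377.70 + $4,324.80 = $14,702.50
Ending inventory: 176 @ $12.85 + 37 @ $13.60 = $2,764.80

Ending inventory = $2,764.80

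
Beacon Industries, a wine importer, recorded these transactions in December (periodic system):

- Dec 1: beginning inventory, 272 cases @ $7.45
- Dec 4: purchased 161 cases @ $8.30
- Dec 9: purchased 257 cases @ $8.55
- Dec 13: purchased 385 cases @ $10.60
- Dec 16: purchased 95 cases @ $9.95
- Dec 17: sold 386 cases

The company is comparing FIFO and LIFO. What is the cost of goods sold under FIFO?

COGS = $2,972.60

FIFO COGS: 272 @ $7.45 + 114 @ $8.30 = $2,972.60
LIFO COGS: 95 @ $9.95 + 291 @ $10.60 = $4,029.85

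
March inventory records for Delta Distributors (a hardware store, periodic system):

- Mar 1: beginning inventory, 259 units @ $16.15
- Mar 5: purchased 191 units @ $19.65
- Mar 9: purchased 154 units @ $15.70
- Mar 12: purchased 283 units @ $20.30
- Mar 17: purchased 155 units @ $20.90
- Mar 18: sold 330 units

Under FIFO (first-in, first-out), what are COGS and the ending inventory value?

COGS = $5,578.00; ending inventory = $13,760.20

Mar 18, 330 sold [FIFO — oldest first]: 259 @ $16.15 + 71 @ $19.65 = $5,578.00
Ending inventory: 120 @ $19.65 + 154 @ $15.70 + 283 @ $20.30 + 155 @ $20.90 = $13,760.20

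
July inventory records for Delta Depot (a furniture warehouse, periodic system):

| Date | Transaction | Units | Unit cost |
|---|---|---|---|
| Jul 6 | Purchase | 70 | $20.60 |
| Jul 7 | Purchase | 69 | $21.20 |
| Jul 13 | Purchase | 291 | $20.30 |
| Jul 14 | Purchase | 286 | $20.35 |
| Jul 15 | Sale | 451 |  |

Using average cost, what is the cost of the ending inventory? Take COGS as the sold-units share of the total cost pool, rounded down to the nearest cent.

Jul 15, sell 451: 451/716 × $14,632.20 → $9,216.65
Ending inventory (cost pool remaining) = $5,415.55

Ending inventory = $5,415.55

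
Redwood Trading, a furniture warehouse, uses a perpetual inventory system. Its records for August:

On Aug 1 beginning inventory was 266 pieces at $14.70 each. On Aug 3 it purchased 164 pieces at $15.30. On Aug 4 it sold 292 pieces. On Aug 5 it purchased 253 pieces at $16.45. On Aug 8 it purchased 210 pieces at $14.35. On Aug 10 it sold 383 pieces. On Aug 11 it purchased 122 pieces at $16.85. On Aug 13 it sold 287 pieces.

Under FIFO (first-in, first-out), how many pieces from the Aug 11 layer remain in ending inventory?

53

Aug 4, 292 sold [FIFO — oldest first]: 266 @ $14.70 + 26 @ $15.30 = $4,308.00
Aug 10, 383 sold [FIFO — oldest first]: 138 @ $15.30 + 245 @ $16.45 = $6,141.65
Aug 13, 287 sold [FIFO — oldest first]: 8 @ $16.45 + 210 @ $14.35 + 69 @ $16.85 = $4,307.75
Total COGS = $4,308.00 + $6,141.65 + $4,307.75 = $14,757.40
Ending inventory: 53 @ $16.85 = $893.05
Check: goods available $15,650.45 = COGS $14,757.40 + ending $893.05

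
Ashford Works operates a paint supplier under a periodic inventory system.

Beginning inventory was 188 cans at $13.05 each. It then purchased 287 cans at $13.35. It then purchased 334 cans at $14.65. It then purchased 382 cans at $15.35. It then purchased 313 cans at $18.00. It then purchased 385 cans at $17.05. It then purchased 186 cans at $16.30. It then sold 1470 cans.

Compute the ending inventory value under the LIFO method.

Sale 1 (1470) [LIFO — newest first]: 186 @ $16.30 + 385 @ $17.05 + 313 @ $18.00 + 382 @ $15.35 + 204 @ $14.65 = $24,082.35
Ending inventory: 188 @ $13.05 + 287 @ $13.35 + 130 @ $14.65 = $8,189.35

Ending inventory = $8,189.35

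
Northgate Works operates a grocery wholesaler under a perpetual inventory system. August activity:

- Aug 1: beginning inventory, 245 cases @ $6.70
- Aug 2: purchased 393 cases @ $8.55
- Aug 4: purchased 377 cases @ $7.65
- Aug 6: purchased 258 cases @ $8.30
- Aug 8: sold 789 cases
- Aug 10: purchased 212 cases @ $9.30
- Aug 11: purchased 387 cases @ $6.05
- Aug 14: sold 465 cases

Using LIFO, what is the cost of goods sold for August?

COGS = $9,408.90

Aug 8, 789 sold [LIFO — newest first]: 258 @ $8.30 + 377 @ $7.65 + 154 @ $8.55 = $6,342.15
Aug 14, 465 sold [LIFO — newest first]: 387 @ $6.05 + 78 @ $9.30 = $3,066.75
Total COGS = $6,342.15 + $3,066.75 = $9,408.90
Ending inventory: 245 @ $6.70 + 239 @ $8.55 + 134 @ $9.30 = $4,931.15
Check: goods available $14,340.05 = COGS $9,408.90 + ending $4,931.15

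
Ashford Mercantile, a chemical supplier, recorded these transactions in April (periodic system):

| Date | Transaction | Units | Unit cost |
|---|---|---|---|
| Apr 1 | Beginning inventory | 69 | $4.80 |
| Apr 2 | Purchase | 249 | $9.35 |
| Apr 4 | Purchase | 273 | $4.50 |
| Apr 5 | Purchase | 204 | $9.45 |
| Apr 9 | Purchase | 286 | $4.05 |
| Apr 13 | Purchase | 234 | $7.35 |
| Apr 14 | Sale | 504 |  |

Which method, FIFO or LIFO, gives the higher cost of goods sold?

FIFO

FIFO COGS: 69 @ $4.80 + 249 @ $9.35 + 186 @ $4.50 = $3,496.35
LIFO COGS: 234 @ $7.35 + 270 @ $4.05 = $2,813.40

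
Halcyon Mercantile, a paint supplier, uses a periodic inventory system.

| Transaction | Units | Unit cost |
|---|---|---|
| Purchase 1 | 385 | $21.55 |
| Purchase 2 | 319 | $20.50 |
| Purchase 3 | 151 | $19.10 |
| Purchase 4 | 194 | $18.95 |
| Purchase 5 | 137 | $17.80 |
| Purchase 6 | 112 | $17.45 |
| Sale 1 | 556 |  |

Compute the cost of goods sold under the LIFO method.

COGS = $10,227.60

Sale 1 (556) [LIFO — newest first]: 112 @ $17.45 + 137 @ $17.80 + 194 @ $18.95 + 113 @ $19.10 = $10,227.60
Ending inventory: 385 @ $21.55 + 319 @ $20.50 + 38 @ $19.10 = $15,562.05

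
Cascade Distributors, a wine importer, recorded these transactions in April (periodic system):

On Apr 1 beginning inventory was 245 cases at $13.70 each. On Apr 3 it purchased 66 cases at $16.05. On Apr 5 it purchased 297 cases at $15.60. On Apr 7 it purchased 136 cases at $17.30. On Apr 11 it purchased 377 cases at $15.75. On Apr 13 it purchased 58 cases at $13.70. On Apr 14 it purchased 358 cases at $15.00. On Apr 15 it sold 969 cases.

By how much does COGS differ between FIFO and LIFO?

$133.60

FIFO COGS: 245 @ $13.70 + 66 @ $16.05 + 297 @ $15.60 + 136 @ $17.30 + 225 @ $15.75 = $14,945.55
LIFO COGS: 358 @ $15.00 + 58 @ $13.70 + 377 @ $15.75 + 136 @ $17.30 + 40 @ $15.60 = $15,079.15
Difference = |$14,945.55 − $15,079.15| = $133.60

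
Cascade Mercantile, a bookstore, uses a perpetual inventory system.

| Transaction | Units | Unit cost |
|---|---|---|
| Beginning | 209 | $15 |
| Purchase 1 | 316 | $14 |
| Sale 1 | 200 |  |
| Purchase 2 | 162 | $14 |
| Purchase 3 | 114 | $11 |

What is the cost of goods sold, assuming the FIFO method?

Sale 1 (200) [FIFO — oldest first]: 200 @ $15 = $3,000
Ending inventory: 9 @ $15 + 316 @ $14 + 162 @ $14 + 114 @ $11 = $8,081

COGS = $3,000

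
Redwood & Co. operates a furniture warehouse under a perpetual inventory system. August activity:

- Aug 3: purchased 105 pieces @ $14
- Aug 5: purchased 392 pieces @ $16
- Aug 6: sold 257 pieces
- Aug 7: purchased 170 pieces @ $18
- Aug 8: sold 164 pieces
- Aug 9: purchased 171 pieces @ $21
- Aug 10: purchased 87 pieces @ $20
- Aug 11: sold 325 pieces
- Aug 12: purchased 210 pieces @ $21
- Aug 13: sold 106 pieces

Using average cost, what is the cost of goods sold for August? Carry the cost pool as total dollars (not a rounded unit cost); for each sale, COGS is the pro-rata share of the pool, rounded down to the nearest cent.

COGS = $14,903.29

After Aug 3: 105 on hand, pool $1,470.00 (≈ $14.0000 each)
After Aug 5: 497 on hand, pool $7,742.00 (≈ $15.5775 each)
Aug 6, sell 257: 257/497 × $7,742.00 → $4,003.40
After Aug 7: 410 on hand, pool $6,798.60 (≈ $16.5820 each)
Aug 8, sell 164: 164/410 × $6,798.60 → $2,719.44
After Aug 9: 417 on hand, pool $7,670.16 (≈ $18.3937 each)
After Aug 10: 504 on hand, pool $9,410.16 (≈ $18.6710 each)
Aug 11, sell 325: 325/504 × $9,410.16 → $6,068.05
After Aug 12: 389 on hand, pool $7,752.11 (≈ $19.9283 each)
Aug 13, sell 106: 106/389 × $7,752.11 → $2,112.40
Total COGS = $4,003.40 + $2,719.44 + $6,068.05 + $2,112.40 = $14,903.29
Ending inventory (cost pool remaining) = $5,639.71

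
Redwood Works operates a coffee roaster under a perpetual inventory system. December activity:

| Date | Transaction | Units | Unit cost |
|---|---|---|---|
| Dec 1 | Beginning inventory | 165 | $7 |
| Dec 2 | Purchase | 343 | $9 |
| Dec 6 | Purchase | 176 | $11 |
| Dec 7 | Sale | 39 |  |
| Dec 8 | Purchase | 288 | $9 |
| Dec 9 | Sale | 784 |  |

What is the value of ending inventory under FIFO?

Ending inventory = $1,341

Dec 7, 39 sold [FIFO — oldest first]: 39 @ $7 = $273
Dec 9, 784 sold [FIFO — oldest first]: 126 @ $7 + 343 @ $9 + 176 @ $11 + 139 @ $9 = $7,156
Total COGS = $273 + $7,156 = $7,429
Ending inventory: 149 @ $9 = $1,341
Check: goods available $8,770 = COGS $7,429 + ending $1,341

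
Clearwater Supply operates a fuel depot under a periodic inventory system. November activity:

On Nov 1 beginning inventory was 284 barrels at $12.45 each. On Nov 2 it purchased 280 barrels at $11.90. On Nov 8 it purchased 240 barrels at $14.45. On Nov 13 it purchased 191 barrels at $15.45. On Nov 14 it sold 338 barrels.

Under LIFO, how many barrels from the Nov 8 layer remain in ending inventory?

93

Nov 14, 338 sold [LIFO — newest first]: 191 @ $15.45 + 147 @ $14.45 = $5,075.10
Ending inventory: 284 @ $12.45 + 280 @ $11.90 + 93 @ $14.45 = $8,211.65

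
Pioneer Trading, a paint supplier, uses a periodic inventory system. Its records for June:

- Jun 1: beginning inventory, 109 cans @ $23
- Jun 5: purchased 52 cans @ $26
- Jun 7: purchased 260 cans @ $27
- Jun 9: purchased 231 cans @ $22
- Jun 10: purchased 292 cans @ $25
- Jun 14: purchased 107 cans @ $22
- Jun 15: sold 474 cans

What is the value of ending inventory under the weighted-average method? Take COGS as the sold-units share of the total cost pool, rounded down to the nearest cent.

Jun 15, sell 474: 474/1051 × $25,615.00 → $11,552.34
Ending inventory (cost pool remaining) = $14,062.66
Check: goods available $25,615.00 = COGS $11,552.34 + ending $14,062.66

Ending inventory = $14,062.66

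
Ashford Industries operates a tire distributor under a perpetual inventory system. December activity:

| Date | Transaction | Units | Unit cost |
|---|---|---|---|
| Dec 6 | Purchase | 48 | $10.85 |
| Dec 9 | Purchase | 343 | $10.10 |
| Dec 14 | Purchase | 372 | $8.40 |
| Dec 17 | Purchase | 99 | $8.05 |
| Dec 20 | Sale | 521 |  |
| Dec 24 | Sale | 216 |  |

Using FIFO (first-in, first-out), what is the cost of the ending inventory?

Ending inventory = $1,015.35

Dec 20, 521 sold [FIFO — oldest first]: 48 @ $10.85 + 343 @ $10.10 + 130 @ $8.40 = $5,077.10
Dec 24, 216 sold [FIFO — oldest first]: 216 @ $8.40 = $1,814.40
Total COGS = $5,077.10 + $1,814.40 = $6,891.50
Ending inventory: 26 @ $8.40 + 99 @ $8.05 = $1,015.35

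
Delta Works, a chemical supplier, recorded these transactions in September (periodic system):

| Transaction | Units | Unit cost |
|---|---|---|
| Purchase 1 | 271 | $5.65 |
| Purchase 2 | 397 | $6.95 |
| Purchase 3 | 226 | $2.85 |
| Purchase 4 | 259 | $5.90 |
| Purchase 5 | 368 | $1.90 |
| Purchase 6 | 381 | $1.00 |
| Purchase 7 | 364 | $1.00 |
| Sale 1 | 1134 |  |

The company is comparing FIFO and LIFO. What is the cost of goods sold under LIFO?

FIFO COGS: 271 @ $5.65 + 397 @ $6.95 + 226 @ $2.85 + 240 @ $5.90 = $6,350.40
LIFO COGS: 364 @ $1.00 + 381 @ $1.00 + 368 @ $1.90 + 21 @ $5.90 = $1,568.10

COGS = $1,568.10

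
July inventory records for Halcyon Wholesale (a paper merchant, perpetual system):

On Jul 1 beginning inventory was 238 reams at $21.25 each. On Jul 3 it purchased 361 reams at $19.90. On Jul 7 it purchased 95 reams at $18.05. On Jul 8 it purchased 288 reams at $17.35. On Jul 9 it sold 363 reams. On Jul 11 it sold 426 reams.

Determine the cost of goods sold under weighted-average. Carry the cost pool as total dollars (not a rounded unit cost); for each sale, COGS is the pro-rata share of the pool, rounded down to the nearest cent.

After Jul 1: 238 on hand, pool $5,057.50 (≈ $21.2500 each)
After Jul 3: 599 on hand, pool $12,241.40 (≈ $20.4364 each)
After Jul 7: 694 on hand, pool $13,956.15 (≈ $20.1097 each)
After Jul 8: 982 on hand, pool $18,952.95 (≈ $19.3004 each)
Jul 9, sell 363: 363/982 × $18,952.95 → $7,006.02
Jul 11, sell 426: 426/619 × $11,946.93 → $8,221.95
Total COGS = $7,006.02 + $8,221.95 = $15,227.97
Ending inventory (cost pool remaining) = $3,724.98

COGS = $15,227.97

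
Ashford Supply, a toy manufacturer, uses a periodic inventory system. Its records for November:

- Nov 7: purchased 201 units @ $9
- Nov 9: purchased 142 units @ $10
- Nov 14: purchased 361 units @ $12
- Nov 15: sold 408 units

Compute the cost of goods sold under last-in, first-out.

Nov 15, 408 sold [LIFO — newest first]: 361 @ $12 + 47 @ $10 = $4,802
Ending inventory: 201 @ $9 + 95 @ $10 = $2,759

COGS = $4,802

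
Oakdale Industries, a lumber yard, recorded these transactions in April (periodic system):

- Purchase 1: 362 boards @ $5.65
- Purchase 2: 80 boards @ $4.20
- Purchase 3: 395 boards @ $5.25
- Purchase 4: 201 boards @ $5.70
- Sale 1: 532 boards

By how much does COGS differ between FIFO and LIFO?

FIFO COGS: 362 @ $5.65 + 80 @ $4.20 + 90 @ $5.25 = $2,853.80
LIFO COGS: 201 @ $5.70 + 331 @ $5.25 = $2,883.45
Difference = |$2,853.80 − $2,883.45| = $29.65

$29.65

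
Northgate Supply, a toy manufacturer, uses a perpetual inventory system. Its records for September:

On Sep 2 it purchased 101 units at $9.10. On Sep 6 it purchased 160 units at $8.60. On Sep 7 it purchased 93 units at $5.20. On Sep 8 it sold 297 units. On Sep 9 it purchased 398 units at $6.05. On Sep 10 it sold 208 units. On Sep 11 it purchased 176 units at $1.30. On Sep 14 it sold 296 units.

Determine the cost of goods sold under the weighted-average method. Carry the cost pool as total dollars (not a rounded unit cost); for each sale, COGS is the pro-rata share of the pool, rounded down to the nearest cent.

COGS = $4,881.32

After Sep 2: 101 on hand, pool $919.10 (≈ $9.1000 each)
After Sep 6: 261 on hand, pool $2,295.10 (≈ $8.7935 each)
After Sep 7: 354 on hand, pool $2,778.70 (≈ $7.8494 each)
Sep 8, sell 297: 297/354 × $2,778.70 → $2,331.28
After Sep 9: 455 on hand, pool $2,855.32 (≈ $6.2754 each)
Sep 10, sell 208: 208/455 × $2,855.32 → $1,305.28
After Sep 11: 423 on hand, pool $1,778.84 (≈ $4.2053 each)
Sep 14, sell 296: 296/423 × $1,778.84 → $1,244.76
Total COGS = $2,331.28 + $1,305.28 + $1,244.76 = $4,881.32
Ending inventory (cost pool remaining) = $534.08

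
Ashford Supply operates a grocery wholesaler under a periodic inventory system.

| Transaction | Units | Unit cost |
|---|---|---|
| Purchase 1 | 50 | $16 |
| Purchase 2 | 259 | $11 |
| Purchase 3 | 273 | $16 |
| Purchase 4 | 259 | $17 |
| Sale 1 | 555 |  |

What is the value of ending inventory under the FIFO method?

Ending inventory = $4,835

Sale 1 (555) [FIFO — oldest first]: 50 @ $16 + 259 @ $11 + 246 @ $16 = $7,585
Ending inventory: 27 @ $16 + 259 @ $17 = $4,835
Check: goods available $12,420 = COGS $7,585 + ending $4,835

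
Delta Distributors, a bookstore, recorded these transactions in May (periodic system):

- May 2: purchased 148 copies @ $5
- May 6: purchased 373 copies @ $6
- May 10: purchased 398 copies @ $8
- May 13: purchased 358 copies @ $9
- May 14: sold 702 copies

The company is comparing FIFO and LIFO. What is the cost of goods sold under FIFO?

FIFO COGS: 148 @ $5 + 373 @ $6 + 181 @ $8 = $4,426
LIFO COGS: 358 @ $9 + 344 @ $8 = $5,974

COGS = $4,426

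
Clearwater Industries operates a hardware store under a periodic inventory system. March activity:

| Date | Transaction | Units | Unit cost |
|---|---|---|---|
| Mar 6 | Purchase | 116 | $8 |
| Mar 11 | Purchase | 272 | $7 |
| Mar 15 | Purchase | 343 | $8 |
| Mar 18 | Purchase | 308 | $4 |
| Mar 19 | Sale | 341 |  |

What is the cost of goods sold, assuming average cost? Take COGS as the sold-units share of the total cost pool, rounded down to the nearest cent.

COGS = $2,234.38

Mar 19, sell 341: 341/1039 × $6,808.00 → $2,234.38
Ending inventory (cost pool remaining) = $4,573.62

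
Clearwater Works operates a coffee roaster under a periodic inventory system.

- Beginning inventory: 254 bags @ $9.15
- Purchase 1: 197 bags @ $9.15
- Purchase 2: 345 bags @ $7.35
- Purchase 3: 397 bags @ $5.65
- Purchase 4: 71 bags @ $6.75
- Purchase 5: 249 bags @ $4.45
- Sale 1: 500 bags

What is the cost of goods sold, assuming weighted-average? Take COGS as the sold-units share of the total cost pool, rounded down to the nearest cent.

COGS = $3,467.53

Sale 1, sell 500: 500/1513 × $10,492.75 → $3,467.53
Ending inventory (cost pool remaining) = $7,025.22
Check: goods available $10,492.75 = COGS $3,467.53 + ending $7,025.22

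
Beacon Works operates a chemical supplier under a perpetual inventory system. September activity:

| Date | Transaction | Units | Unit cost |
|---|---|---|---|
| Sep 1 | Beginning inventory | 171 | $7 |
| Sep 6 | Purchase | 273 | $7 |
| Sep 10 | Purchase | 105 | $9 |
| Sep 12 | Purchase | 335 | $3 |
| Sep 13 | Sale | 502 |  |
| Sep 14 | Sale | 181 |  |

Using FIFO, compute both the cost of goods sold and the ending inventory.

COGS = $4,455; ending inventory = $603

Sep 13, 502 sold [FIFO — oldest first]: 171 @ $7 + 273 @ $7 + 58 @ $9 = $3,630
Sep 14, 181 sold [FIFO — oldest first]: 47 @ $9 + 134 @ $3 = $825
Total COGS = $3,630 + $825 = $4,455
Ending inventory: 201 @ $3 = $603
Check: goods available $5,058 = COGS $4,455 + ending $603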